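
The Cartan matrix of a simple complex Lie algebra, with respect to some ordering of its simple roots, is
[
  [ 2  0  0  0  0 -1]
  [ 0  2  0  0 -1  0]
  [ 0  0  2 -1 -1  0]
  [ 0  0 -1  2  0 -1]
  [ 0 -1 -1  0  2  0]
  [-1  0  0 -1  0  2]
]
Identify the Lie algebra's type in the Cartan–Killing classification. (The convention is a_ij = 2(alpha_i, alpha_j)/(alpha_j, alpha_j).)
type A_6

The matrix has rank 6 with 2's on the diagonal. Reading the off-diagonal entries as Dynkin edges (a single edge where a_ij = a_ji = -1; a double or triple edge where a_ij * a_ji = 2 or 3), the diagram is a chain of 6 nodes with single edges (A_6). One simple-root ordering that puts it in standard form is (alpha_1, alpha_6, alpha_4, alpha_3, alpha_5, alpha_2). So the algebra is type A_6, i.e. sl(7).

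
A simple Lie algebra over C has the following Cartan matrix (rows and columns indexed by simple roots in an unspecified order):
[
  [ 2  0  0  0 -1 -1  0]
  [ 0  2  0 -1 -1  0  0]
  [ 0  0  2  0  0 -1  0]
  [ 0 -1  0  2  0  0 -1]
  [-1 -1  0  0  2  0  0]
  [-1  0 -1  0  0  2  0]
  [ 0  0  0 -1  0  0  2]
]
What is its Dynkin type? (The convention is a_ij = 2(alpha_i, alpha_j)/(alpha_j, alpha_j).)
A7

The matrix has rank 7 with 2's on the diagonal. Reading the off-diagonal entries as Dynkin edges (a single edge where a_ij = a_ji = -1; a double or triple edge where a_ij * a_ji = 2 or 3), the diagram is a chain of 7 nodes with single edges (A_7). One simple-root ordering that puts it in standard form is (alpha_3, alpha_6, alpha_1, alpha_5, alpha_2, alpha_4, alpha_7). So the algebra is type A_7, i.e. sl(8).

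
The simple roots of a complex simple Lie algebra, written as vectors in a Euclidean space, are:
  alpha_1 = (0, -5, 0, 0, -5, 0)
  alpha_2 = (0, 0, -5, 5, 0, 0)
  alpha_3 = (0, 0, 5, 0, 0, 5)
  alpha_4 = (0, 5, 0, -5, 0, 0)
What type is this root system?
Compute the Cartan integers a_ij = 2(alpha_i, alpha_j)/(alpha_j, alpha_j); the resulting 4x4 Cartan matrix is
[[2, 0, 0, -1], [0, 2, -1, -1], [0, -1, 2, 0], [-1, -1, 0, 2]].
All simple roots have the same length, so the diagram is simply laced. The associated Dynkin diagram is a chain of 4 nodes with single edges (A_4), so the type is A_4 (the algebra sl(5)).

A_4 (sl(5))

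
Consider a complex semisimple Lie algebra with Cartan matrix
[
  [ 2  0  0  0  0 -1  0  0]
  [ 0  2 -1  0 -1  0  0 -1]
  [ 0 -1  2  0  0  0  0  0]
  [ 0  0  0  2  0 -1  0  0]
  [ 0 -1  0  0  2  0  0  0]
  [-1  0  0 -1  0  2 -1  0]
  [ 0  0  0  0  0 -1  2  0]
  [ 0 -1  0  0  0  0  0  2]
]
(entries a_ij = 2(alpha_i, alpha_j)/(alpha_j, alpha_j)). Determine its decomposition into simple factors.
D_4 + D_4

The diagram associated to this matrix has two connected components: the simple roots {alpha_1, alpha_4, alpha_6, alpha_7} form a chain of 2 nodes with a fork of two nodes at one end (D_4), and {alpha_2, alpha_3, alpha_5, alpha_8} form a chain of 2 nodes with a fork of two nodes at one end (D_4). A semisimple Lie algebra decomposes uniquely as the direct sum of simple ideals, one per connected component of its Dynkin diagram, so g ≅ D_4 ⊕ D_4 (dimension 28 + 28 = 56).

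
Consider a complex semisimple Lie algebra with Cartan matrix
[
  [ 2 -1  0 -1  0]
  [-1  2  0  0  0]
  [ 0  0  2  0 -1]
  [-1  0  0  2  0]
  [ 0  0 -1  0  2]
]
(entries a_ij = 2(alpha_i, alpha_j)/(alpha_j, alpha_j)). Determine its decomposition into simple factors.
type A_2 ⊕ type A_3

The diagram associated to this matrix has two connected components: the simple roots {alpha_3, alpha_5} form a chain of 2 nodes with single edges (A_2), and {alpha_1, alpha_2, alpha_4} form a chain of 3 nodes with single edges (A_3). A semisimple Lie algebra decomposes uniquely as the direct sum of simple ideals, one per connected component of its Dynkin diagram, so g ≅ A_2 ⊕ A_3 (dimension 8 + 15 = 23).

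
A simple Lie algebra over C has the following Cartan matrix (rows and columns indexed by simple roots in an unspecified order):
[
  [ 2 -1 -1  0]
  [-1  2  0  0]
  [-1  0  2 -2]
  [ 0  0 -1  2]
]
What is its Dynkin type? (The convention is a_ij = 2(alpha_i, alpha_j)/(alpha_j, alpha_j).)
B_4

The matrix has rank 4 with 2's on the diagonal. Reading the off-diagonal entries as Dynkin edges (a single edge where a_ij = a_ji = -1; a double or triple edge where a_ij * a_ji = 2 or 3), the diagram is a chain of 4 nodes with a double edge at one end; the terminal node there is the unique short simple root (B_4). One simple-root ordering that puts it in standard form is (alpha_2, alpha_1, alpha_3, alpha_4). So the algebra is type B_4, i.e. so(9).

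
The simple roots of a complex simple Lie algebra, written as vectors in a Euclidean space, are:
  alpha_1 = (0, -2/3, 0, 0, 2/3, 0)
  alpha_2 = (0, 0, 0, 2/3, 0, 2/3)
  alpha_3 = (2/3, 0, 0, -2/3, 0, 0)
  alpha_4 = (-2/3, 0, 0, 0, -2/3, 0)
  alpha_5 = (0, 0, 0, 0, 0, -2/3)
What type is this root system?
Compute the Cartan integers a_ij = 2(alpha_i, alpha_j)/(alpha_j, alpha_j); the resulting 5x5 Cartan matrix is
[[2, 0, 0, -1, 0], [0, 2, -1, 0, -2], [0, -1, 2, -1, 0], [-1, 0, -1, 2, 0], [0, -1, 0, 0, 2]].
The roots have two lengths (squared-length ratio 2:1); the short ones are alpha_{5}. The associated Dynkin diagram is a chain of 5 nodes with a double edge at one end; the terminal node there is the unique short simple root (B_5), so the type is B_5 (the algebra so(11)).

type B_5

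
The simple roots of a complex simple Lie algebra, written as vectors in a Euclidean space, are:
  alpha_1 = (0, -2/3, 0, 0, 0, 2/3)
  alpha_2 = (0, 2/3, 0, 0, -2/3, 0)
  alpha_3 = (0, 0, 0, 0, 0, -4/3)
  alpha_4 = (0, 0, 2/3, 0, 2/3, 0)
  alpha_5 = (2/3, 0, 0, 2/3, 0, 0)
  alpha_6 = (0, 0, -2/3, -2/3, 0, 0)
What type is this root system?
C_6

Compute the Cartan integers a_ij = 2(alpha_i, alpha_j)/(alpha_j, alpha_j); the resulting 6x6 Cartan matrix is
[[2, -1, -1, 0, 0, 0], [-1, 2, 0, -1, 0, 0], [-2, 0, 2, 0, 0, 0], [0, -1, 0, 2, 0, -1], [0, 0, 0, 0, 2, -1], [0, 0, 0, -1, -1, 2]].
The roots have two lengths (squared-length ratio 2:1); the short ones are alpha_{1,2,4,5,6}. The associated Dynkin diagram is a chain of 6 nodes with a double edge at one end; the terminal node there is the unique long simple root (C_6), so the type is C_6 (the algebra sp(12)).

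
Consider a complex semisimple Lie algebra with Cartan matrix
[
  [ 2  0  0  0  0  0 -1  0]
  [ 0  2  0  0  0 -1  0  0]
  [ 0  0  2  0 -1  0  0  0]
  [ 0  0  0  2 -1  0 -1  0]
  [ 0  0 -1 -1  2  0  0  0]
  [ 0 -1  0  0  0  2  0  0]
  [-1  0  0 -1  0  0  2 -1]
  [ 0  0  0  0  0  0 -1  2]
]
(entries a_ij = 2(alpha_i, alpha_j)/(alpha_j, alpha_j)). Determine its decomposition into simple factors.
The diagram associated to this matrix has two connected components: the simple roots {alpha_2, alpha_6} form a chain of 2 nodes with single edges (A_2), and {alpha_1, alpha_3, alpha_4, alpha_5, alpha_7, alpha_8} form a chain of 4 nodes with a fork of two nodes at one end (D_6). A semisimple Lie algebra decomposes uniquely as the direct sum of simple ideals, one per connected component of its Dynkin diagram, so g ≅ A_2 ⊕ D_6 (dimension 8 + 66 = 74).

type A_2 ⊕ type D_6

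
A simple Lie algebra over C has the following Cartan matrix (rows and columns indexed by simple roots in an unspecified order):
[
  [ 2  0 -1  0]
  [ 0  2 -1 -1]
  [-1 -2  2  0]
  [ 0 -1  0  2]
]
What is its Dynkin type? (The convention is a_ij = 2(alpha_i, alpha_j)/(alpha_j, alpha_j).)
The matrix has rank 4 with 2's on the diagonal. Reading the off-diagonal entries as Dynkin edges (a single edge where a_ij = a_ji = -1; a double or triple edge where a_ij * a_ji = 2 or 3), the diagram is a chain of 4 nodes with a double edge between the middle two (F_4). One simple-root ordering that puts it in standard form is (alpha_1, alpha_3, alpha_2, alpha_4). So the algebra is type F_4.

F_4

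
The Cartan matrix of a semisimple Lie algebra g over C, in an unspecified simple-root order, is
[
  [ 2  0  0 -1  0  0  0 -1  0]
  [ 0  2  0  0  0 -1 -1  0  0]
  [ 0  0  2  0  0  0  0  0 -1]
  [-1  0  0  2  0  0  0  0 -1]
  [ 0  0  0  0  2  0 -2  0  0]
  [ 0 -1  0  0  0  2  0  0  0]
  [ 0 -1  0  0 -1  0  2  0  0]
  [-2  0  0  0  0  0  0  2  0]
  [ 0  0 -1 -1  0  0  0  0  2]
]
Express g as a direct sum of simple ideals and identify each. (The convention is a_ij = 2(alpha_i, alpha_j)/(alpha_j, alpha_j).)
C_4 ⊕ C_5

The diagram associated to this matrix has two connected components: the simple roots {alpha_2, alpha_5, alpha_6, alpha_7} form a chain of 4 nodes with a double edge at one end; the terminal node there is the unique long simple root (C_4), and {alpha_1, alpha_3, alpha_4, alpha_8, alpha_9} form a chain of 5 nodes with a double edge at one end; the terminal node there is the unique long simple root (C_5). A semisimple Lie algebra decomposes uniquely as the direct sum of simple ideals, one per connected component of its Dynkin diagram, so g ≅ C_4 ⊕ C_5 (dimension 36 + 55 = 91).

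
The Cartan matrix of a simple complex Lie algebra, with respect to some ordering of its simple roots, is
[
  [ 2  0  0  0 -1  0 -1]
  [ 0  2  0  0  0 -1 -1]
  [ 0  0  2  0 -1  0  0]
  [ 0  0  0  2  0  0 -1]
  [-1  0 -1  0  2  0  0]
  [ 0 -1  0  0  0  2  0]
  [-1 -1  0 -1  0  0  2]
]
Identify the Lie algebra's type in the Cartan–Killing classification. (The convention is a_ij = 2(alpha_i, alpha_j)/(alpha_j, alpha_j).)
E7

The matrix has rank 7 with 2's on the diagonal. Reading the off-diagonal entries as Dynkin edges (a single edge where a_ij = a_ji = -1; a double or triple edge where a_ij * a_ji = 2 or 3), the diagram is a chain of 6 nodes with one extra node attached to the third node from one end (E_7). One simple-root ordering that puts it in standard form is (alpha_6, alpha_4, alpha_2, alpha_7, alpha_1, alpha_5, alpha_3). So the algebra is type E_7.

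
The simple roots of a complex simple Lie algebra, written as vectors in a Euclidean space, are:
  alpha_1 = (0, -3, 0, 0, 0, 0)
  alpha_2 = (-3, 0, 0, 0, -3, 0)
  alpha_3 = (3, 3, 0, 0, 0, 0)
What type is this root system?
Compute the Cartan integers a_ij = 2(alpha_i, alpha_j)/(alpha_j, alpha_j); the resulting 3x3 Cartan matrix is
[[2, 0, -1], [0, 2, -1], [-2, -1, 2]].
The roots have two lengths (squared-length ratio 2:1); the short ones are alpha_{1}. The associated Dynkin diagram is a chain of 3 nodes with a double edge at one end; the terminal node there is the unique short simple root (B_3), so the type is B_3 (the algebra so(7)).

type B_3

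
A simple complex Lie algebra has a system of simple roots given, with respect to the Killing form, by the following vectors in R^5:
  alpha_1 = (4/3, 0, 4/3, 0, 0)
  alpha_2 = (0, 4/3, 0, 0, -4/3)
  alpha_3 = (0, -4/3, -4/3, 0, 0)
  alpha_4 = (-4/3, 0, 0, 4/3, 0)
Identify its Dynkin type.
Compute the Cartan integers a_ij = 2(alpha_i, alpha_j)/(alpha_j, alpha_j); the resulting 4x4 Cartan matrix is
[[2, 0, -1, -1], [0, 2, -1, 0], [-1, -1, 2, 0], [-1, 0, 0, 2]].
All simple roots have the same length, so the diagram is simply laced. The associated Dynkin diagram is a chain of 4 nodes with single edges (A_4), so the type is A_4 (the algebra sl(5)).

A4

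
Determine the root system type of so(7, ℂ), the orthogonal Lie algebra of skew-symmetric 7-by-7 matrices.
B3

This is so(7) with 7 odd, which has dimension 7(7-1)/2 = 21 and rank (7-1)/2 = 3. In the classification of classical Lie algebras, the orthogonal algebra so(2n+1) in an odd number of variables has type B_n; here n = 3, so the Dynkin diagram is a chain of 3 nodes with a double edge at one end; the terminal node there is the unique short simple root (B_3). Hence the type is B_3.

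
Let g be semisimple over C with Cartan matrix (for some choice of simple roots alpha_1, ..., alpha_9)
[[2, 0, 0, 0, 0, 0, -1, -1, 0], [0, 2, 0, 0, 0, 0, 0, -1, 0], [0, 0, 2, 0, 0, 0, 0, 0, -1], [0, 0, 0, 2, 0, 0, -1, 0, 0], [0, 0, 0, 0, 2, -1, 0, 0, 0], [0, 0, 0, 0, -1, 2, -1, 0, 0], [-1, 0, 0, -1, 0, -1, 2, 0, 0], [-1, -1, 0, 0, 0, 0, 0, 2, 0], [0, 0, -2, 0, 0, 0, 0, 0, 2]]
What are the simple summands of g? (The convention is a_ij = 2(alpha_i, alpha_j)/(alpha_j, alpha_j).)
B_2 (so(5)) + E_7

The diagram associated to this matrix has two connected components: the simple roots {alpha_3, alpha_9} form a chain of 2 nodes with a double edge at one end; the terminal node there is the unique short simple root (B_2), and {alpha_1, alpha_2, alpha_4, alpha_5, alpha_6, alpha_7, alpha_8} form a chain of 6 nodes with one extra node attached to the third node from one end (E_7). A semisimple Lie algebra decomposes uniquely as the direct sum of simple ideals, one per connected component of its Dynkin diagram, so g ≅ B_2 ⊕ E_7 (dimension 10 + 133 = 143).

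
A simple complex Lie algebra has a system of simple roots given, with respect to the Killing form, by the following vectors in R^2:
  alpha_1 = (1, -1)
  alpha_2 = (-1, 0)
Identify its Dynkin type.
Compute the Cartan integers a_ij = 2(alpha_i, alpha_j)/(alpha_j, alpha_j); the resulting 2x2 Cartan matrix is
[[2, -2], [-1, 2]].
The roots have two lengths (squared-length ratio 2:1); the short ones are alpha_{2}. The associated Dynkin diagram is a chain of 2 nodes with a double edge at one end; the terminal node there is the unique short simple root (B_2), so the type is B_2 (the algebra so(5)).

B2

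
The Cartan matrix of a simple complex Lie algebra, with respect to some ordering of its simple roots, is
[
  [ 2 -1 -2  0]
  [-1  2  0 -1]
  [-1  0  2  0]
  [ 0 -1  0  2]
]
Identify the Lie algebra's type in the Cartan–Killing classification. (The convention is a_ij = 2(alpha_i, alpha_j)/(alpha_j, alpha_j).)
B_4 (so(9))

The matrix has rank 4 with 2's on the diagonal. Reading the off-diagonal entries as Dynkin edges (a single edge where a_ij = a_ji = -1; a double or triple edge where a_ij * a_ji = 2 or 3), the diagram is a chain of 4 nodes with a double edge at one end; the terminal node there is the unique short simple root (B_4). One simple-root ordering that puts it in standard form is (alpha_4, alpha_2, alpha_1, alpha_3). So the algebra is type B_4, i.e. so(9).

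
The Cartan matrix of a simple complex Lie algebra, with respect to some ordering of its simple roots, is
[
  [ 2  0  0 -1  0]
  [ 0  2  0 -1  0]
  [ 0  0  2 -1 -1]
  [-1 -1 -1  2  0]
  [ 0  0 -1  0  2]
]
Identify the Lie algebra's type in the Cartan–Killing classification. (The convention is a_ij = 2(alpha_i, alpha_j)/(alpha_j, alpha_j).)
The matrix has rank 5 with 2's on the diagonal. Reading the off-diagonal entries as Dynkin edges (a single edge where a_ij = a_ji = -1; a double or triple edge where a_ij * a_ji = 2 or 3), the diagram is a chain of 3 nodes with a fork of two nodes at one end (D_5). One simple-root ordering that puts it in standard form is (alpha_5, alpha_3, alpha_4, alpha_1, alpha_2). So the algebra is type D_5, i.e. so(10).

D_5 (so(10))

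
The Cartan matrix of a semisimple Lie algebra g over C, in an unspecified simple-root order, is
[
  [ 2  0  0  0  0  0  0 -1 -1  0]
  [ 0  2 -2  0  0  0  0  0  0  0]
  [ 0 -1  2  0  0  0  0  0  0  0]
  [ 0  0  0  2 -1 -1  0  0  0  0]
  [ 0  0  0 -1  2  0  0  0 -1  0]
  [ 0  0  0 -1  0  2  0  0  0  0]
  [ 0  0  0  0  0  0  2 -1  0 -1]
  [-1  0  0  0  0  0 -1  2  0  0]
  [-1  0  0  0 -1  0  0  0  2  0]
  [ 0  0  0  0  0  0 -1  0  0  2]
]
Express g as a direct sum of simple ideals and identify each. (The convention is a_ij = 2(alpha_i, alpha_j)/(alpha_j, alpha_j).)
type A_8 + type B_2

The diagram associated to this matrix has two connected components: the simple roots {alpha_1, alpha_4, alpha_5, alpha_6, alpha_7, alpha_8, alpha_9, alpha_10} form a chain of 8 nodes with single edges (A_8), and {alpha_2, alpha_3} form a chain of 2 nodes with a double edge at one end; the terminal node there is the unique short simple root (B_2). A semisimple Lie algebra decomposes uniquely as the direct sum of simple ideals, one per connected component of its Dynkin diagram, so g ≅ A_8 ⊕ B_2 (dimension 80 + 10 = 90).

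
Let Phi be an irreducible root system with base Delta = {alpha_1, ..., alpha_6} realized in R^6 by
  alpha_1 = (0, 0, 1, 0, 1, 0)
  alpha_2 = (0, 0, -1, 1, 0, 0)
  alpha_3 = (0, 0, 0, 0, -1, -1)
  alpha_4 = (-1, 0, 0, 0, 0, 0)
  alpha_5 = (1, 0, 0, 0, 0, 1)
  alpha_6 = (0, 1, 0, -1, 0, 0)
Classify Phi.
B_6 (so(13))

Compute the Cartan integers a_ij = 2(alpha_i, alpha_j)/(alpha_j, alpha_j); the resulting 6x6 Cartan matrix is
[[2, -1, -1, 0, 0, 0], [-1, 2, 0, 0, 0, -1], [-1, 0, 2, 0, -1, 0], [0, 0, 0, 2, -1, 0], [0, 0, -1, -2, 2, 0], [0, -1, 0, 0, 0, 2]].
The roots have two lengths (squared-length ratio 2:1); the short ones are alpha_{4}. The associated Dynkin diagram is a chain of 6 nodes with a double edge at one end; the terminal node there is the unique short simple root (B_6), so the type is B_6 (the algebra so(13)).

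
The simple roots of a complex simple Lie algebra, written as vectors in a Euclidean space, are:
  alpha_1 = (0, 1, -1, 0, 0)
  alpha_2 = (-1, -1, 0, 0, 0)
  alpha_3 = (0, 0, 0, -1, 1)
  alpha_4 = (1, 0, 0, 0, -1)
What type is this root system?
Compute the Cartan integers a_ij = 2(alpha_i, alpha_j)/(alpha_j, alpha_j); the resulting 4x4 Cartan matrix is
[[2, -1, 0, 0], [-1, 2, 0, -1], [0, 0, 2, -1], [0, -1, -1, 2]].
All simple roots have the same length, so the diagram is simply laced. The associated Dynkin diagram is a chain of 4 nodes with single edges (A_4), so the type is A_4 (the algebra sl(5)).

A_4 (sl(5))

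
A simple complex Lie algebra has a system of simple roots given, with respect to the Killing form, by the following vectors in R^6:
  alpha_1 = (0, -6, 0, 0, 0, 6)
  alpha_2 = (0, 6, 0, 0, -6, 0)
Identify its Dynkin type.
A2

Compute the Cartan integers a_ij = 2(alpha_i, alpha_j)/(alpha_j, alpha_j); the resulting 2x2 Cartan matrix is
[[2, -1], [-1, 2]].
All simple roots have the same length, so the diagram is simply laced. The associated Dynkin diagram is a chain of 2 nodes with single edges (A_2), so the type is A_2 (the algebra sl(3)).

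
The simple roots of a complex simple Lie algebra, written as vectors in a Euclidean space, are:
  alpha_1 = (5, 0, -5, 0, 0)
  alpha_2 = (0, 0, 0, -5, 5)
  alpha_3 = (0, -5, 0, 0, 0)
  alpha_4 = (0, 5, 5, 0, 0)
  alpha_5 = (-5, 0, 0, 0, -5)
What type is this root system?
Compute the Cartan integers a_ij = 2(alpha_i, alpha_j)/(alpha_j, alpha_j); the resulting 5x5 Cartan matrix is
[[2, 0, 0, -1, -1], [0, 2, 0, 0, -1], [0, 0, 2, -1, 0], [-1, 0, -2, 2, 0], [-1, -1, 0, 0, 2]].
The roots have two lengths (squared-length ratio 2:1); the short ones are alpha_{3}. The associated Dynkin diagram is a chain of 5 nodes with a double edge at one end; the terminal node there is the unique short simple root (B_5), so the type is B_5 (the algebra so(11)).

B_5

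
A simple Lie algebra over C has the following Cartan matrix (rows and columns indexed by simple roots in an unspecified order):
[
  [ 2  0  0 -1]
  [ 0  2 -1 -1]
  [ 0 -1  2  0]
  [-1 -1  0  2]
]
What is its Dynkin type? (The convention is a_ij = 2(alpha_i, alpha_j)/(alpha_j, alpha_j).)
The matrix has rank 4 with 2's on the diagonal. Reading the off-diagonal entries as Dynkin edges (a single edge where a_ij = a_ji = -1; a double or triple edge where a_ij * a_ji = 2 or 3), the diagram is a chain of 4 nodes with single edges (A_4). One simple-root ordering that puts it in standard form is (alpha_1, alpha_4, alpha_2, alpha_3). So the algebra is type A_4, i.e. sl(5).

A4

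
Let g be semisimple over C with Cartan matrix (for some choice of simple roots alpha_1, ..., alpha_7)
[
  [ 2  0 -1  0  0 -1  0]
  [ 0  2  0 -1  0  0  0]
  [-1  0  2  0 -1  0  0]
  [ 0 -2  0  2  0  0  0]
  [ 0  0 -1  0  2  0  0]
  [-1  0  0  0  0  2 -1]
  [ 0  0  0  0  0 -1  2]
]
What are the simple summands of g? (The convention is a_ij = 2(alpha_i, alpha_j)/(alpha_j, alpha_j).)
A_5 ⊕ B_2

The diagram associated to this matrix has two connected components: the simple roots {alpha_1, alpha_3, alpha_5, alpha_6, alpha_7} form a chain of 5 nodes with single edges (A_5), and {alpha_2, alpha_4} form a chain of 2 nodes with a double edge at one end; the terminal node there is the unique short simple root (B_2). A semisimple Lie algebra decomposes uniquely as the direct sum of simple ideals, one per connected component of its Dynkin diagram, so g ≅ A_5 ⊕ B_2 (dimension 35 + 10 = 45).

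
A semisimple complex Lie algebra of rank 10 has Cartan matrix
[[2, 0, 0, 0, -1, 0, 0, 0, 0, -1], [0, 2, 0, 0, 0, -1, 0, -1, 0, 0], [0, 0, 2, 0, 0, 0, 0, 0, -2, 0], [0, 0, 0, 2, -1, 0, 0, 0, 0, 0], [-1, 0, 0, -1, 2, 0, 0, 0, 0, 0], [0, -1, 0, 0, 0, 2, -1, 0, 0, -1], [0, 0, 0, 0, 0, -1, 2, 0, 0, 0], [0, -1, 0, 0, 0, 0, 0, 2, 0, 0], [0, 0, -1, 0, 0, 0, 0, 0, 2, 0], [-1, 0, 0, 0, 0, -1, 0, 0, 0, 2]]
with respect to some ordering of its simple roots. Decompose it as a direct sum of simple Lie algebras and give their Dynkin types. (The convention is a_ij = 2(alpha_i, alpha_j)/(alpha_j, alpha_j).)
The diagram associated to this matrix has two connected components: the simple roots {alpha_3, alpha_9} form a chain of 2 nodes with a double edge at one end; the terminal node there is the unique short simple root (B_2), and {alpha_1, alpha_2, alpha_4, alpha_5, alpha_6, alpha_7, alpha_8, alpha_10} form a chain of 7 nodes with one extra node attached to the third node from one end (E_8). A semisimple Lie algebra decomposes uniquely as the direct sum of simple ideals, one per connected component of its Dynkin diagram, so g ≅ B_2 ⊕ E_8 (dimension 10 + 248 = 258).

B2 ⊕ E8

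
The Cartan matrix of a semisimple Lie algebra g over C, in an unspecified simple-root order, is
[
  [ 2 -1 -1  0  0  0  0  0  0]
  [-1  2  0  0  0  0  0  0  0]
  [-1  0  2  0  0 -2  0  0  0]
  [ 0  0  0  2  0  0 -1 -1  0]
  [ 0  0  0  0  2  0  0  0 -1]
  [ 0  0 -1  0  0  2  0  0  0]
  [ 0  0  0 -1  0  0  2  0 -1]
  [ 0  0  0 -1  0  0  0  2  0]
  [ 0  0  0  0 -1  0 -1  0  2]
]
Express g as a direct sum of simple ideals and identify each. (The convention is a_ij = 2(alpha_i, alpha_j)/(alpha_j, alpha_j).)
The diagram associated to this matrix has two connected components: the simple roots {alpha_4, alpha_5, alpha_7, alpha_8, alpha_9} form a chain of 5 nodes with single edges (A_5), and {alpha_1, alpha_2, alpha_3, alpha_6} form a chain of 4 nodes with a double edge at one end; the terminal node there is the unique short simple root (B_4). A semisimple Lie algebra decomposes uniquely as the direct sum of simple ideals, one per connected component of its Dynkin diagram, so g ≅ A_5 ⊕ B_4 (dimension 35 + 36 = 71).

A_5 (sl(6)) ⊕ B_4 (so(9))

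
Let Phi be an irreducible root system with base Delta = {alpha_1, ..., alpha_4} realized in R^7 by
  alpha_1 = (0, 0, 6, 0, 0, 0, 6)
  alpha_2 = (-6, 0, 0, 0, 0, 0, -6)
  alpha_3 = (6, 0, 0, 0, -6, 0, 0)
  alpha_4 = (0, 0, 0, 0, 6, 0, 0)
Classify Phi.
Compute the Cartan integers a_ij = 2(alpha_i, alpha_j)/(alpha_j, alpha_j); the resulting 4x4 Cartan matrix is
[[2, -1, 0, 0], [-1, 2, -1, 0], [0, -1, 2, -2], [0, 0, -1, 2]].
The roots have two lengths (squared-length ratio 2:1); the short ones are alpha_{4}. The associated Dynkin diagram is a chain of 4 nodes with a double edge at one end; the terminal node there is the unique short simple root (B_4), so the type is B_4 (the algebra so(9)).

B4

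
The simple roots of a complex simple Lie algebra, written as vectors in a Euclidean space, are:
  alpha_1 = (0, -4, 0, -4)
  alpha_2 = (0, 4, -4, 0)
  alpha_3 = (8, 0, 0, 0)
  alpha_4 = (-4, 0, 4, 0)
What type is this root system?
C_4

Compute the Cartan integers a_ij = 2(alpha_i, alpha_j)/(alpha_j, alpha_j); the resulting 4x4 Cartan matrix is
[[2, -1, 0, 0], [-1, 2, 0, -1], [0, 0, 2, -2], [0, -1, -1, 2]].
The roots have two lengths (squared-length ratio 2:1); the short ones are alpha_{1,2,4}. The associated Dynkin diagram is a chain of 4 nodes with a double edge at one end; the terminal node there is the unique long simple root (C_4), so the type is C_4 (the algebra sp(8)).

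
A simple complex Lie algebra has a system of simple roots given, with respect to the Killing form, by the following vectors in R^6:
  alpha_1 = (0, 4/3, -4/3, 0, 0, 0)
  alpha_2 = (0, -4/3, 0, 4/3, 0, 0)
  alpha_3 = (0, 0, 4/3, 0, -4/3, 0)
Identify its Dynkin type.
A_3

Compute the Cartan integers a_ij = 2(alpha_i, alpha_j)/(alpha_j, alpha_j); the resulting 3x3 Cartan matrix is
[[2, -1, -1], [-1, 2, 0], [-1, 0, 2]].
All simple roots have the same length, so the diagram is simply laced. The associated Dynkin diagram is a chain of 3 nodes with single edges (A_3), so the type is A_3 (the algebra sl(4)).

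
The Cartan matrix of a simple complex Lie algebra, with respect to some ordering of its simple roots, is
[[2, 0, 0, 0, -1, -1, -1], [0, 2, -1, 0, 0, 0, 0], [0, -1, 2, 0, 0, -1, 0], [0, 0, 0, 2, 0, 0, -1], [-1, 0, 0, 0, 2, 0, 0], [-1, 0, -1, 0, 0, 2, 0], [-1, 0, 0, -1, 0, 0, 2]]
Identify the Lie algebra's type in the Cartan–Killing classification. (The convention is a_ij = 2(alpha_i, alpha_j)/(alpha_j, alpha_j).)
The matrix has rank 7 with 2's on the diagonal. Reading the off-diagonal entries as Dynkin edges (a single edge where a_ij = a_ji = -1; a double or triple edge where a_ij * a_ji = 2 or 3), the diagram is a chain of 6 nodes with one extra node attached to the third node from one end (E_7). One simple-root ordering that puts it in standard form is (alpha_4, alpha_5, alpha_7, alpha_1, alpha_6, alpha_3, alpha_2). So the algebra is type E_7.

type E_7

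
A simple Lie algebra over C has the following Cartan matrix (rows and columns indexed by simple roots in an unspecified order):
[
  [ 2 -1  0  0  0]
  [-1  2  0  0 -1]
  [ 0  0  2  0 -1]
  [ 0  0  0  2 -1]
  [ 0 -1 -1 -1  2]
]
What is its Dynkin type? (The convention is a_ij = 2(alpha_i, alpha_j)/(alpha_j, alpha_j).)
The matrix has rank 5 with 2's on the diagonal. Reading the off-diagonal entries as Dynkin edges (a single edge where a_ij = a_ji = -1; a double or triple edge where a_ij * a_ji = 2 or 3), the diagram is a chain of 3 nodes with a fork of two nodes at one end (D_5). One simple-root ordering that puts it in standard form is (alpha_1, alpha_2, alpha_5, alpha_4, alpha_3). So the algebra is type D_5, i.e. so(10).

D_5 (so(10))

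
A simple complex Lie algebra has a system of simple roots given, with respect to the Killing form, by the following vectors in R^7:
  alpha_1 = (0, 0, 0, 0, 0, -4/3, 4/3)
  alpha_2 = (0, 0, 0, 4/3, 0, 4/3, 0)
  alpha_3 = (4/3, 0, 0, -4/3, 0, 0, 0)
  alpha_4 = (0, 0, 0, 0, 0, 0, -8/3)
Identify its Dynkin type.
Compute the Cartan integers a_ij = 2(alpha_i, alpha_j)/(alpha_j, alpha_j); the resulting 4x4 Cartan matrix is
[[2, -1, 0, -1], [-1, 2, -1, 0], [0, -1, 2, 0], [-2, 0, 0, 2]].
The roots have two lengths (squared-length ratio 2:1); the short ones are alpha_{1,2,3}. The associated Dynkin diagram is a chain of 4 nodes with a double edge at one end; the terminal node there is the unique long simple root (C_4), so the type is C_4 (the algebra sp(8)).

type C_4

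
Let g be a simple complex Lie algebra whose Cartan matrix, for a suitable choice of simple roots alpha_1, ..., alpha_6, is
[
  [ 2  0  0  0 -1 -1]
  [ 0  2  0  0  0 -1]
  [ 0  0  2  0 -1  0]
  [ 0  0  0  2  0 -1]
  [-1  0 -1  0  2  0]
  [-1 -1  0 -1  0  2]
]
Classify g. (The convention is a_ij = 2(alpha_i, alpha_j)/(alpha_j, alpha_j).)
The matrix has rank 6 with 2's on the diagonal. Reading the off-diagonal entries as Dynkin edges (a single edge where a_ij = a_ji = -1; a double or triple edge where a_ij * a_ji = 2 or 3), the diagram is a chain of 4 nodes with a fork of two nodes at one end (D_6). One simple-root ordering that puts it in standard form is (alpha_3, alpha_5, alpha_1, alpha_6, alpha_4, alpha_2). So the algebra is type D_6, i.e. so(12).

D_6 (so(12))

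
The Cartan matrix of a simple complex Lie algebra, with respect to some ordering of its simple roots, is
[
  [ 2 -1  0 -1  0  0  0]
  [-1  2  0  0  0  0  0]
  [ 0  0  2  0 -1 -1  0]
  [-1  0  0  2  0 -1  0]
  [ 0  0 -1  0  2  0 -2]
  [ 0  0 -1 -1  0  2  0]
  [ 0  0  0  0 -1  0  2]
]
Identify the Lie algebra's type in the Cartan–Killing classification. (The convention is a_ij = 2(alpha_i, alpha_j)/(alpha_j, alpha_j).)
B_7 (so(15))

The matrix has rank 7 with 2's on the diagonal. Reading the off-diagonal entries as Dynkin edges (a single edge where a_ij = a_ji = -1; a double or triple edge where a_ij * a_ji = 2 or 3), the diagram is a chain of 7 nodes with a double edge at one end; the terminal node there is the unique short simple root (B_7). One simple-root ordering that puts it in standard form is (alpha_2, alpha_1, alpha_4, alpha_6, alpha_3, alpha_5, alpha_7). So the algebra is type B_7, i.e. so(15).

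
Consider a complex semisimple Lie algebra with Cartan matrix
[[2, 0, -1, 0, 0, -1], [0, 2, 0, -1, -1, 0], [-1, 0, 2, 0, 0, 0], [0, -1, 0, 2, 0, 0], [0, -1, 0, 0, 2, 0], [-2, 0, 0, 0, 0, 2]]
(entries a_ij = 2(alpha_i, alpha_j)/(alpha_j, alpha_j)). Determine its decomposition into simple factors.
A_3 (sl(4)) + C_3 (sp(6))

The diagram associated to this matrix has two connected components: the simple roots {alpha_2, alpha_4, alpha_5} form a chain of 3 nodes with single edges (A_3), and {alpha_1, alpha_3, alpha_6} form a chain of 3 nodes with a double edge at one end; the terminal node there is the unique long simple root (C_3). A semisimple Lie algebra decomposes uniquely as the direct sum of simple ideals, one per connected component of its Dynkin diagram, so g ≅ A_3 ⊕ C_3 (dimension 15 + 21 = 36).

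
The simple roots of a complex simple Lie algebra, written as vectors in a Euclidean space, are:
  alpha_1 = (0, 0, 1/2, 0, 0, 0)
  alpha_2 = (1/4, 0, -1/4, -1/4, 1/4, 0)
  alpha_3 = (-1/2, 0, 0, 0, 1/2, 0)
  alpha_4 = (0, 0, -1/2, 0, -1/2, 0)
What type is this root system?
type F_4

Compute the Cartan integers a_ij = 2(alpha_i, alpha_j)/(alpha_j, alpha_j); the resulting 4x4 Cartan matrix is
[[2, -1, 0, -1], [-1, 2, 0, 0], [0, 0, 2, -1], [-2, 0, -1, 2]].
The roots have two lengths (squared-length ratio 2:1); the short ones are alpha_{1,2}. The associated Dynkin diagram is a chain of 4 nodes with a double edge between the middle two (F_4), so the type is F_4.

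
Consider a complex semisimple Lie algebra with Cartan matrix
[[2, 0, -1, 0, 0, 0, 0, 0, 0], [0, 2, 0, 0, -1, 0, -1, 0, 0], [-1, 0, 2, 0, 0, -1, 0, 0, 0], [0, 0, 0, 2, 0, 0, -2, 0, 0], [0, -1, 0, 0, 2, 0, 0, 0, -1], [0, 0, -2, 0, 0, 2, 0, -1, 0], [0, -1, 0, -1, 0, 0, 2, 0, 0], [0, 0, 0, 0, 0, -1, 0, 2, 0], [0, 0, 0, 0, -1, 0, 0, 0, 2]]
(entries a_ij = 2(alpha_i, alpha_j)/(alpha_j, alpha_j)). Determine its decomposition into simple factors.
The diagram associated to this matrix has two connected components: the simple roots {alpha_2, alpha_4, alpha_5, alpha_7, alpha_9} form a chain of 5 nodes with a double edge at one end; the terminal node there is the unique long simple root (C_5), and {alpha_1, alpha_3, alpha_6, alpha_8} form a chain of 4 nodes with a double edge between the middle two (F_4). A semisimple Lie algebra decomposes uniquely as the direct sum of simple ideals, one per connected component of its Dynkin diagram, so g ≅ C_5 ⊕ F_4 (dimension 55 + 52 = 107).

type C_5 + type F_4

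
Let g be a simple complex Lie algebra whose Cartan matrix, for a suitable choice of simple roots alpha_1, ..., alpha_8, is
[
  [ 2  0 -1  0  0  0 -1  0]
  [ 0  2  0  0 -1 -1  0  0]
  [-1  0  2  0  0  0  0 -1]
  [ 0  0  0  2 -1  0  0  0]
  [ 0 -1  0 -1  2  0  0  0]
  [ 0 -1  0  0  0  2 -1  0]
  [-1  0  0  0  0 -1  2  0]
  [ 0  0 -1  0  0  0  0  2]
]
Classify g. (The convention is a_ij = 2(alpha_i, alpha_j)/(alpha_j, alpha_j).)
A_8 (sl(9))

The matrix has rank 8 with 2's on the diagonal. Reading the off-diagonal entries as Dynkin edges (a single edge where a_ij = a_ji = -1; a double or triple edge where a_ij * a_ji = 2 or 3), the diagram is a chain of 8 nodes with single edges (A_8). One simple-root ordering that puts it in standard form is (alpha_8, alpha_3, alpha_1, alpha_7, alpha_6, alpha_2, alpha_5, alpha_4). So the algebra is type A_8, i.e. sl(9).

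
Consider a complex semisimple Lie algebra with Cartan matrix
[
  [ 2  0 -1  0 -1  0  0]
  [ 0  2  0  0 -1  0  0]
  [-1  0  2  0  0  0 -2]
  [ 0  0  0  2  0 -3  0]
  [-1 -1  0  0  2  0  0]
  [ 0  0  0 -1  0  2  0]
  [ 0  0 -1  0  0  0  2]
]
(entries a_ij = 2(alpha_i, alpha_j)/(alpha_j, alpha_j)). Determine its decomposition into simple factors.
B_5 + G_2

The diagram associated to this matrix has two connected components: the simple roots {alpha_1, alpha_2, alpha_3, alpha_5, alpha_7} form a chain of 5 nodes with a double edge at one end; the terminal node there is the unique short simple root (B_5), and {alpha_4, alpha_6} form two nodes joined by a triple edge (G_2). A semisimple Lie algebra decomposes uniquely as the direct sum of simple ideals, one per connected component of its Dynkin diagram, so g ≅ B_5 ⊕ G_2 (dimension 55 + 14 = 69).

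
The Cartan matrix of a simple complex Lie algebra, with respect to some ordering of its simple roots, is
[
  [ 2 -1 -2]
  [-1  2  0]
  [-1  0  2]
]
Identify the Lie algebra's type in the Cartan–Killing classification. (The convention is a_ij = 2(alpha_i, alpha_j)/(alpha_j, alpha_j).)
The matrix has rank 3 with 2's on the diagonal. Reading the off-diagonal entries as Dynkin edges (a single edge where a_ij = a_ji = -1; a double or triple edge where a_ij * a_ji = 2 or 3), the diagram is a chain of 3 nodes with a double edge at one end; the terminal node there is the unique short simple root (B_3). One simple-root ordering that puts it in standard form is (alpha_2, alpha_1, alpha_3). So the algebra is type B_3, i.e. so(7).

B_3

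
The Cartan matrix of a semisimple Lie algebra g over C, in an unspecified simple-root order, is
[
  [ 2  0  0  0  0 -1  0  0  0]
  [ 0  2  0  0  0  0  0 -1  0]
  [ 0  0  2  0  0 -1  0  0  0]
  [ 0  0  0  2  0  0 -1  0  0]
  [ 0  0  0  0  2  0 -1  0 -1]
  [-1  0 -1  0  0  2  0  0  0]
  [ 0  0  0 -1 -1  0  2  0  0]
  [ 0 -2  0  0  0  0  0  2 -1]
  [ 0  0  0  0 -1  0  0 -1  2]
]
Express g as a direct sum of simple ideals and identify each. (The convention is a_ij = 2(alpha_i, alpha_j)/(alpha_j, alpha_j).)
A3 + B6

The diagram associated to this matrix has two connected components: the simple roots {alpha_1, alpha_3, alpha_6} form a chain of 3 nodes with single edges (A_3), and {alpha_2, alpha_4, alpha_5, alpha_7, alpha_8, alpha_9} form a chain of 6 nodes with a double edge at one end; the terminal node there is the unique short simple root (B_6). A semisimple Lie algebra decomposes uniquely as the direct sum of simple ideals, one per connected component of its Dynkin diagram, so g ≅ A_3 ⊕ B_6 (dimension 15 + 78 = 93).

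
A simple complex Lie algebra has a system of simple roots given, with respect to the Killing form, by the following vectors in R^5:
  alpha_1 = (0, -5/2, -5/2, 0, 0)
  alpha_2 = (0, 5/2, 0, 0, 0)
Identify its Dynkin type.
B_2

Compute the Cartan integers a_ij = 2(alpha_i, alpha_j)/(alpha_j, alpha_j); the resulting 2x2 Cartan matrix is
[[2, -2], [-1, 2]].
The roots have two lengths (squared-length ratio 2:1); the short ones are alpha_{2}. The associated Dynkin diagram is a chain of 2 nodes with a double edge at one end; the terminal node there is the unique short simple root (B_2), so the type is B_2 (the algebra so(5)).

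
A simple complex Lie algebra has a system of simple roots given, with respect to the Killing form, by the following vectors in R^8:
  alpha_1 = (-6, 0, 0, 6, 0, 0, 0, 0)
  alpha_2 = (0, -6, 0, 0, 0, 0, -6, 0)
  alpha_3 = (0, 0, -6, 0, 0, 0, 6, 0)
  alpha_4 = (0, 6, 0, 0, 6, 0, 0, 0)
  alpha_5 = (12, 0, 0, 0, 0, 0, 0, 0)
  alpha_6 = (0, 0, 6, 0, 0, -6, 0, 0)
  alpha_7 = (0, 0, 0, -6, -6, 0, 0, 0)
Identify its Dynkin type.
C_7

Compute the Cartan integers a_ij = 2(alpha_i, alpha_j)/(alpha_j, alpha_j); the resulting 7x7 Cartan matrix is
[[2, 0, 0, 0, -1, 0, -1], [0, 2, -1, -1, 0, 0, 0], [0, -1, 2, 0, 0, -1, 0], [0, -1, 0, 2, 0, 0, -1], [-2, 0, 0, 0, 2, 0, 0], [0, 0, -1, 0, 0, 2, 0], [-1, 0, 0, -1, 0, 0, 2]].
The roots have two lengths (squared-length ratio 2:1); the short ones are alpha_{1,2,3,4,6,7}. The associated Dynkin diagram is a chain of 7 nodes with a double edge at one end; the terminal node there is the unique long simple root (C_7), so the type is C_7 (the algebra sp(14)).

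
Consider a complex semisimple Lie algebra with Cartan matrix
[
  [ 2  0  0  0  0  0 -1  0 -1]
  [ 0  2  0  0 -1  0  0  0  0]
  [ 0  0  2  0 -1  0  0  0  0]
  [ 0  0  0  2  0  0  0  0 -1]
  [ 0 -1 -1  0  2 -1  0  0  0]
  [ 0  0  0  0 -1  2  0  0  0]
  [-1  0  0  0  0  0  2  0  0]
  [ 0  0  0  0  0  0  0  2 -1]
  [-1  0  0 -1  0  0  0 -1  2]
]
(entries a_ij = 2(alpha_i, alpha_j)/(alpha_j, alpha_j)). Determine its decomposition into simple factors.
type D_4 ⊕ type D_5

The diagram associated to this matrix has two connected components: the simple roots {alpha_2, alpha_3, alpha_5, alpha_6} form a chain of 2 nodes with a fork of two nodes at one end (D_4), and {alpha_1, alpha_4, alpha_7, alpha_8, alpha_9} form a chain of 3 nodes with a fork of two nodes at one end (D_5). A semisimple Lie algebra decomposes uniquely as the direct sum of simple ideals, one per connected component of its Dynkin diagram, so g ≅ D_4 ⊕ D_5 (dimension 28 + 45 = 73).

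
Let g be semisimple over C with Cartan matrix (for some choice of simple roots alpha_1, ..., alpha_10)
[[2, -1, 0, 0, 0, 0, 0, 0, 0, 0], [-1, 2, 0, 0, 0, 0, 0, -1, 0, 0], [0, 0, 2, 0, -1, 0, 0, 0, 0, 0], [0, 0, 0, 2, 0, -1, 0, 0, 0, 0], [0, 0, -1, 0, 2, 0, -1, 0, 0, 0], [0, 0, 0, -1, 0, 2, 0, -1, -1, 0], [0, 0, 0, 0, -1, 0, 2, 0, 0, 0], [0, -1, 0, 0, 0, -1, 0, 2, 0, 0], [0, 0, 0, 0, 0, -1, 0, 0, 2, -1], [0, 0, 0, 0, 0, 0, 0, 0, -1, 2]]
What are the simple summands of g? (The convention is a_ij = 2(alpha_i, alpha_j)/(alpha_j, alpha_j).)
A3 ⊕ E7

The diagram associated to this matrix has two connected components: the simple roots {alpha_3, alpha_5, alpha_7} form a chain of 3 nodes with single edges (A_3), and {alpha_1, alpha_2, alpha_4, alpha_6, alpha_8, alpha_9, alpha_10} form a chain of 6 nodes with one extra node attached to the third node from one end (E_7). A semisimple Lie algebra decomposes uniquely as the direct sum of simple ideals, one per connected component of its Dynkin diagram, so g ≅ A_3 ⊕ E_7 (dimension 15 + 133 = 148).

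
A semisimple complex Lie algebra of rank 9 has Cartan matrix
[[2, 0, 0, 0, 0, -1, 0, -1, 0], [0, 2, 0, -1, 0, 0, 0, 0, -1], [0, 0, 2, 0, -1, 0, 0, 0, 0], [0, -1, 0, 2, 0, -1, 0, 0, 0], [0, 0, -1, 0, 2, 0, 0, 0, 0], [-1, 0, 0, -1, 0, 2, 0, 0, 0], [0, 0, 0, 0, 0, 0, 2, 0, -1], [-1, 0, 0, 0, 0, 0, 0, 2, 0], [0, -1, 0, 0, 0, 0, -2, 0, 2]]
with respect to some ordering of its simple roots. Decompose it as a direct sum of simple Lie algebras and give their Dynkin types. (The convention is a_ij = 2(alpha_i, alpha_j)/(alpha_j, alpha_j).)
The diagram associated to this matrix has two connected components: the simple roots {alpha_3, alpha_5} form a chain of 2 nodes with single edges (A_2), and {alpha_1, alpha_2, alpha_4, alpha_6, alpha_7, alpha_8, alpha_9} form a chain of 7 nodes with a double edge at one end; the terminal node there is the unique short simple root (B_7). A semisimple Lie algebra decomposes uniquely as the direct sum of simple ideals, one per connected component of its Dynkin diagram, so g ≅ A_2 ⊕ B_7 (dimension 8 + 105 = 113).

A_2 (sl(3)) + B_7 (so(15))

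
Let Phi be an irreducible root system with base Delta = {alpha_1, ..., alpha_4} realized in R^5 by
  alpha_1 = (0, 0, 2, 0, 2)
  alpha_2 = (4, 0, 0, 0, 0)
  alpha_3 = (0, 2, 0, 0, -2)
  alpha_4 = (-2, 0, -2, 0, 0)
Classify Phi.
Compute the Cartan integers a_ij = 2(alpha_i, alpha_j)/(alpha_j, alpha_j); the resulting 4x4 Cartan matrix is
[[2, 0, -1, -1], [0, 2, 0, -2], [-1, 0, 2, 0], [-1, -1, 0, 2]].
The roots have two lengths (squared-length ratio 2:1); the short ones are alpha_{1,3,4}. The associated Dynkin diagram is a chain of 4 nodes with a double edge at one end; the terminal node there is the unique long simple root (C_4), so the type is C_4 (the algebra sp(8)).

C4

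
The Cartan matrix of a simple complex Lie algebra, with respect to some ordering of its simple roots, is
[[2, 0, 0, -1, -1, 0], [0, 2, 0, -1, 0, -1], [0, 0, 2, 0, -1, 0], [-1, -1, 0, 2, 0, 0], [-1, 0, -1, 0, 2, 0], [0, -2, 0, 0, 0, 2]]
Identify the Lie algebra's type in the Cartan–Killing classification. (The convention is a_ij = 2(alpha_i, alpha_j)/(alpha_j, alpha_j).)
The matrix has rank 6 with 2's on the diagonal. Reading the off-diagonal entries as Dynkin edges (a single edge where a_ij = a_ji = -1; a double or triple edge where a_ij * a_ji = 2 or 3), the diagram is a chain of 6 nodes with a double edge at one end; the terminal node there is the unique long simple root (C_6). One simple-root ordering that puts it in standard form is (alpha_3, alpha_5, alpha_1, alpha_4, alpha_2, alpha_6). So the algebra is type C_6, i.e. sp(12).

C6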